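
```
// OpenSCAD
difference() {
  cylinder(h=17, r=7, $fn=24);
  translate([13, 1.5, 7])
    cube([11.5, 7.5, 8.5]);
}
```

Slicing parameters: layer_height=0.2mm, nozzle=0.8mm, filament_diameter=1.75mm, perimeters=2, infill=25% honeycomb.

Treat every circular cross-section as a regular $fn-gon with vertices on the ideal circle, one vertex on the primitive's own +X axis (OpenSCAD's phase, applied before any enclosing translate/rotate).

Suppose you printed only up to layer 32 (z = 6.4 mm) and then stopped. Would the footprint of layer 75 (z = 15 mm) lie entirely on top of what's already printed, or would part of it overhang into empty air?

Compare the two slices. At z = 6.4: the r=7 cylinder contributes a regular 24-gon of circumradius 7 (area = (24/2)·7.000²·sin(360°/24) = 152.19 mm²); the cube at (13, 1.5) does not reach this height (z outside [7, 15.5]); Subtracting the remaining from the first: none of the subtracted shapes is present at this height, so the r=7 cylinder is unchanged — area = 152.19 mm². At z = 15: the r=7 cylinder contributes a regular 24-gon of circumradius 7 (area = (24/2)·7.000²·sin(360°/24) = 152.19 mm²); the cube at (13, 1.5) is present — its section is the full 11.5×7.5 rectangle (area 86.25 mm²); Subtracting the remaining from the first: starting from the r=7 cylinder (152.19 mm²), the 11.5×7.5 cube at (13, 1.5) misses the remaining region (no effect) — area = 152.19 mm². Checking containment: the cross-section at z = 15 is a subset of the cross-section at z = 6.4.

entirely on top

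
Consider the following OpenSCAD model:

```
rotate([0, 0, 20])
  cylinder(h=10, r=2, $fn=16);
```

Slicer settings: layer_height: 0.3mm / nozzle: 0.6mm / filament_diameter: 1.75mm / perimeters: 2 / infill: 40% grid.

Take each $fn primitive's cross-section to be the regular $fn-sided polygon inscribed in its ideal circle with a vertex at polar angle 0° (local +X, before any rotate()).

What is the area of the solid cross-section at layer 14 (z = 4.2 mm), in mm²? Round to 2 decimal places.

At z = 4.2 mm: the cylinder: section is a regular 16-gon, circumradius r=2 (area = (16/2)·2.000²·sin(360°/16) = 12.25 mm²); (rotated 20° about Z; rotation is an isometry so areas/perimeters/island counts are preserved). Overall, the cross-section is a single solid region. Net area = 12.25 mm².

12.25 mm²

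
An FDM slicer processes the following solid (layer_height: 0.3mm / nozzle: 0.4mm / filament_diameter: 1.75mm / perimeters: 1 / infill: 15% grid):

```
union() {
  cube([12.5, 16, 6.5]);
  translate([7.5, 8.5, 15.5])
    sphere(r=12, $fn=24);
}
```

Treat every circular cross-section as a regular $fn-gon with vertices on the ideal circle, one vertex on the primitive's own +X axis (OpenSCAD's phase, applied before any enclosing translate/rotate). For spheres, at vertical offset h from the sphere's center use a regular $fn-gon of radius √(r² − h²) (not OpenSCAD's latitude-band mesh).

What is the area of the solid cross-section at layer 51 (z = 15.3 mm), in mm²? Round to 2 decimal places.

447.12 mm²

At z = 15.3 mm: the cube is absent (z outside [0, 6.5]); the r=12 sphere at (7.5, 8.5) slices to a regular 24-gon of circumradius 11.998 (√(r²−h²) with h=0.2 from center) (area = (24/2)·11.998²·sin(360°/24) = 447.12 mm²); Merging all regions: only the r=12 sphere at (7.5, 8.5) is present, so the union is just that shape — area = 447.12 mm². Overall, the cross-section is a single solid region. Net area = 447.12 mm².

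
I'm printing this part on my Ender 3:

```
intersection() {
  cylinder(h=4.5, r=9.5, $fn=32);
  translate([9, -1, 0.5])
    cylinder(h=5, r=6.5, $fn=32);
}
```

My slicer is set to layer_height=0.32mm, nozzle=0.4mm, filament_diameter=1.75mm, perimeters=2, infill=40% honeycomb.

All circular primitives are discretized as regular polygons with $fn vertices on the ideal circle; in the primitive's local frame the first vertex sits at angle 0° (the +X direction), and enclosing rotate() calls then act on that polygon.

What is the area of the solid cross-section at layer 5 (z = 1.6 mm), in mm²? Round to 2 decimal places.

61.35 mm²

At z = 1.6 mm: the cylinder: section is a regular 32-gon, circumradius r=9.5 (area = (32/2)·9.500²·sin(360°/32) = 281.71 mm²); the r=6.5 cylinder at (9, -1) contributes a regular 32-gon of circumradius 6.5 (area = (32/2)·6.500²·sin(360°/32) = 131.88 mm²); Keeping only the common overlap: the r=6.5 cylinder at (9, -1) partially overlaps the r=9.5 cylinder; clipping to the common part keeps 61.35 mm² — area = 61.35 mm². Overall, the cross-section is a single solid region. Net area = 61.35 mm².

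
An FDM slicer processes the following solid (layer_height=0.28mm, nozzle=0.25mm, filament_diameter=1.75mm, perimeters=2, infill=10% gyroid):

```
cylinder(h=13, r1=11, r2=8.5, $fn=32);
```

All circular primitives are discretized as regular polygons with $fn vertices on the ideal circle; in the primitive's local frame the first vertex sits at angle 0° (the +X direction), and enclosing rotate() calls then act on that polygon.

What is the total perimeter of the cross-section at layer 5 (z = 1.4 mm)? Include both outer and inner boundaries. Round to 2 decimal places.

67.32 mm

At z = 1.4 mm: the cone (r1=11→r2=8.5) has section circumradius 10.731 here — a regular 32-gon (perimeter = 2·32·10.731·sin(180°/32) = 67.32 mm). Overall, the cross-section is a single solid region. Total boundary length (outer) = 67.32 mm.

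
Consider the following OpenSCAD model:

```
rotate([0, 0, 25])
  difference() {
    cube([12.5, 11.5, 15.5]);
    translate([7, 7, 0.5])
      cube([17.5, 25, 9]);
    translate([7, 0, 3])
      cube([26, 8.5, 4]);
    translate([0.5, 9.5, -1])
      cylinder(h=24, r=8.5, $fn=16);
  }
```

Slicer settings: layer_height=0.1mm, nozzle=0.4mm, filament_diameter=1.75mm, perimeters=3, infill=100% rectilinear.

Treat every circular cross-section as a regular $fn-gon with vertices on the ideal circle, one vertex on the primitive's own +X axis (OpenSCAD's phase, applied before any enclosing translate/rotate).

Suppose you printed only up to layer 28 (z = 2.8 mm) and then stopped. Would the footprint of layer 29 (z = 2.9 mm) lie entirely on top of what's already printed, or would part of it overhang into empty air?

Compare the two slices. At z = 2.8: the cube (footprint 12.5×11.5) is included at this height (area 143.75 mm²); the cube at (7, 7) (footprint 17.5×25) is included at this height (area 437.50 mm²); the cube at (7, 0) is absent (z outside [3, 7]); the cylinder at (0.5, 9.5): section is a regular 16-gon, circumradius r=8.5 (area = (16/2)·8.500²·sin(360°/16) = 221.19 mm²); After the difference (first − rest): starting from the 12.5×11.5 cube (143.75 mm²), the 17.5×25 cube at (7, 7) partially overlaps it — only the 24.75 mm² overlap (of its 437.50 mm²) is removed, clipping the outline; the r=8.5 cylinder at (0.5, 9.5) partially overlaps it — only the 69.14 mm² overlap (of its 221.19 mm²) is removed, clipping the outline — area = 49.86 mm²; (whole slice rotated 25° about Z — lengths, areas and connectivity unchanged). At z = 2.9: the cube is present — its section is the full 12.5×11.5 rectangle (area 143.75 mm²); the cube at (7, 7) is present — its section is the full 17.5×25 rectangle (area 437.50 mm²); the cube at (7, 0) does not reach this height (z outside [3, 7]); the cylinder at (0.5, 9.5): section is a regular 16-gon, circumradius r=8.5 (area = (16/2)·8.500²·sin(360°/16) = 221.19 mm²); Taking the first minus the rest: starting from the 12.5×11.5 cube (143.75 mm²), the 17.5×25 cube at (7, 7) partially overlaps it — only the 24.75 mm² overlap (of its 437.50 mm²) is removed, clipping the outline; the r=8.5 cylinder at (0.5, 9.5) partially overlaps it — only the 69.14 mm² overlap (of its 221.19 mm²) is removed, clipping the outline — area = 49.86 mm²; (rotated 25° about Z; rotation is an isometry so areas/perimeters/island counts are preserved). Checking containment: the cross-section at z = 2.9 is a subset of the cross-section at z = 2.8.

entirely on top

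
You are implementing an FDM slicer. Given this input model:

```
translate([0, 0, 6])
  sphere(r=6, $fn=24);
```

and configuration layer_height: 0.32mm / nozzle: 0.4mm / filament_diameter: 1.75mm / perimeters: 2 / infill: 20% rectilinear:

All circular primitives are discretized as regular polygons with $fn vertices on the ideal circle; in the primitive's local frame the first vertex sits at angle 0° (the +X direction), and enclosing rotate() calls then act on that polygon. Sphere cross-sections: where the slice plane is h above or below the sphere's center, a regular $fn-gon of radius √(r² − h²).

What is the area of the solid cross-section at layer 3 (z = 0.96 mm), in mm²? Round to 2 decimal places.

32.92 mm²

At z = 0.96 mm: the r=6 sphere contributes a regular 24-gon of circumradius √(6²−5.04²) = 3.256 (area = (24/2)·3.256²·sin(360°/24) = 32.92 mm²). Overall, the cross-section is a single solid region. Net area = 32.92 mm².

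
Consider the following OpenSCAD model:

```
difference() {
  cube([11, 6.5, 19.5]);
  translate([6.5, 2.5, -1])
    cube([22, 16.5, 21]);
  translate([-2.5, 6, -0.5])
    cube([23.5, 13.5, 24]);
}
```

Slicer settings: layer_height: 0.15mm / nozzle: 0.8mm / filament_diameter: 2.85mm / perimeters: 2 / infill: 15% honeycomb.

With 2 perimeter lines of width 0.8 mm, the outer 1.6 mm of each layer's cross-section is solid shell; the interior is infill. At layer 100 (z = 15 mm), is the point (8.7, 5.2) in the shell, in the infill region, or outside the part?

outside

At z = 15 mm: the cube (footprint 11×6.5) is included at this height; the cube at (6.5, 2.5) (footprint 22×16.5) is included at this height; the cube at (-2.5, 6) (footprint 23.5×13.5) is included at this height; After the difference (first − rest): starting from the 11×6.5 cube, the 22×16.5 cube at (6.5, 2.5) partially overlaps it — only the 18.00 mm² overlap (of its 363.00 mm²) is removed, clipping the outline; the 23.5×13.5 cube at (-2.5, 6) partially overlaps it — only the 3.25 mm² overlap (of its 317.25 mm²) is removed, clipping the outline — 1 connected region. Overall, the cross-section is a single solid region. The nearest boundary edge runs (6.50, 6.00)→(6.50, 2.50); distance from the point to it = 2.20 mm. The point is not inside any of the regions above, so it lies outside the cross-section (2.20 mm from the nearest boundary).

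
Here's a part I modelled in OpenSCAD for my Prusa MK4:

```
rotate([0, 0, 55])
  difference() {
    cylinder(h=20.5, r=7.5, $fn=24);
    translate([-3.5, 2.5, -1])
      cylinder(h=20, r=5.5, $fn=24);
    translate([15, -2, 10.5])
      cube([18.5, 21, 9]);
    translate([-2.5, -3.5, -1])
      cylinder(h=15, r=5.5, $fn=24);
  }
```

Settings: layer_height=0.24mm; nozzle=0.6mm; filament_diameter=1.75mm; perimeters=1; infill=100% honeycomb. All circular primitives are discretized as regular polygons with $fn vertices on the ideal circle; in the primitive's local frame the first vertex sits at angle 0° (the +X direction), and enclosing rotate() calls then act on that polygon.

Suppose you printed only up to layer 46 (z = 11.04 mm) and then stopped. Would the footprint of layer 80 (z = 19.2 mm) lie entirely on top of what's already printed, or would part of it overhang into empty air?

Compare the two slices. At z = 11.04: the r=7.5 cylinder contributes a regular 24-gon of circumradius 7.5 (area = (24/2)·7.500²·sin(360°/24) = 174.70 mm²); the r=5.5 cylinder at (-3.5, 2.5) gives a regular 24-gon of circumradius 5.5 (constant along its height) (area = (24/2)·5.500²·sin(360°/24) = 93.95 mm²); the 18.5×21 cube at (15, -2) contributes its full rectangle (area 388.50 mm²); the cylinder at (-2.5, -3.5): section is a regular 24-gon, circumradius r=5.5 (area = (24/2)·5.500²·sin(360°/24) = 93.95 mm²); After the difference (first − rest): starting from the r=7.5 cylinder (174.70 mm²), the r=5.5 cylinder at (-3.5, 2.5) partially overlaps it — only the 73.40 mm² overlap (of its 93.95 mm²) is removed, clipping the outline; the 18.5×21 cube at (15, -2) misses the remaining region (no effect); the r=5.5 cylinder at (-2.5, -3.5) partially overlaps it — only the 42.39 mm² overlap (of its 93.95 mm²) is removed, clipping the outline — area = 58.91 mm²; (rotated 55° about Z; rotation is an isometry so areas/perimeters/island counts are preserved). At z = 19.2: the cylinder: section is a regular 24-gon, circumradius r=7.5 (area = (24/2)·7.500²·sin(360°/24) = 174.70 mm²); the cylinder at (-3.5, 2.5) is not intersected at this z (z outside [-1, 19]); the cube at (15, -2) (footprint 18.5×21) is included at this height (area 388.50 mm²); the cylinder at (-2.5, -3.5) is absent (z outside [-1, 14]); Taking the first minus the rest: starting from the r=7.5 cylinder (174.70 mm²), the 18.5×21 cube at (15, -2) misses the remaining region (no effect) — area = 174.70 mm²; (whole slice rotated 55° about Z — lengths, areas and connectivity unchanged). Checking containment: at z = 19.2 the cross-section extends beyond the z = 11.04 cross-section by about 115.79 mm².

part overhangs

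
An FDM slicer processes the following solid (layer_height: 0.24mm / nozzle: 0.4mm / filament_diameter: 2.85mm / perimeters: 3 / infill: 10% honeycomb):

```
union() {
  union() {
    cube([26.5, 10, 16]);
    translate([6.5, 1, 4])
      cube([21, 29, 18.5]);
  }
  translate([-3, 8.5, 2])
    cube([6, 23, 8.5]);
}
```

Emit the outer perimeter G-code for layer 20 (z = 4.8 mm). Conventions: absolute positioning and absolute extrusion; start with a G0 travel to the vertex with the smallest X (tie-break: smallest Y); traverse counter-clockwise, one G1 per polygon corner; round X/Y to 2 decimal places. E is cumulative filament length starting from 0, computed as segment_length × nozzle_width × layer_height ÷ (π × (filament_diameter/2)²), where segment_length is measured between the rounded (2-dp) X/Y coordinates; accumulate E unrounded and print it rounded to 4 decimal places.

G0 X-3.00 Y8.50 Z4.80
G1 X0.00 Y8.50 E0.0451
G1 X0.00 Y0.00 E0.1731
G1 X26.50 Y0.00 E0.5718
G1 X26.50 Y1.00 E0.5869
G1 X27.50 Y1.00 E0.6019
G1 X27.50 Y30.00 E1.0383
G1 X6.50 Y30.00 E1.3544
G1 X6.50 Y10.00 E1.6553
G1 X3.00 Y10.00 E1.7080
G1 X3.00 Y31.50 E2.0315
G1 X-3.00 Y31.50 E2.1218
G1 X-3.00 Y8.50 E2.4679

At z = 4.8 mm: the cube (footprint 26.5×10) is included at this height; the 21×29 cube at (6.5, 1) contributes its full rectangle; Merging all regions: the regions partially overlap (shared area 180.00 mm²), so overlapping operands fuse into one piece — 1 connected region; the cube at (-3, 8.5) is present — its section is the full 6×23 rectangle; Merging all regions: the regions partially overlap (shared area 4.50 mm²), so overlapping operands fuse into one piece — 1 connected region. The outline is a single polygon with 12 vertices. Extrusion per mm of travel: 0.4 × 0.24 / (π × 1.425²) = 0.015048. Accumulating E over each segment gives final E = 2.4679.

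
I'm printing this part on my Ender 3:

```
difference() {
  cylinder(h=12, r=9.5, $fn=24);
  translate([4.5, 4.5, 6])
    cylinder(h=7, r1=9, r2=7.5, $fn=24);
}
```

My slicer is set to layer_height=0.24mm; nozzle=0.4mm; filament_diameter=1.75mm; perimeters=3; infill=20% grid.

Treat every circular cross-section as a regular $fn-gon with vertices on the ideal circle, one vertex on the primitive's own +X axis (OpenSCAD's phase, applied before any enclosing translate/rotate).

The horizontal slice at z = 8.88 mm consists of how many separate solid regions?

At z = 8.88 mm: the r=9.5 cylinder gives a regular 24-gon of circumradius 9.5 (constant along its height); the cone at (4.5, 4.5) (r1=9→r2=7.5) has section circumradius 8.383 here — a regular 24-gon; Taking the first minus the rest: starting from the r=9.5 cylinder, the cone at (4.5, 4.5) partially overlaps it — only the 136.76 mm² overlap (of its 218.25 mm²) is removed, clipping the outline — 1 connected region. The result has 1 disconnected region.

1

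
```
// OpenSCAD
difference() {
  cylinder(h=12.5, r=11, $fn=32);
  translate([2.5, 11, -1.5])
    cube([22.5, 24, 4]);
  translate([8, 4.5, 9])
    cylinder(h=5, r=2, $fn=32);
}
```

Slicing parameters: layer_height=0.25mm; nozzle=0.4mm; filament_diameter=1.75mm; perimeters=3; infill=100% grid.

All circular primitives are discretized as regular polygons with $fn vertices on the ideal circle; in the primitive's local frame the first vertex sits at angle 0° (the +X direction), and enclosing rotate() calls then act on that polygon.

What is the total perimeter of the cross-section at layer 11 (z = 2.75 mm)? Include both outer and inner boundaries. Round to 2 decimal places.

69.00 mm

At z = 2.75 mm: the cylinder: section is a regular 32-gon, circumradius r=11 (perimeter = 2·32·11.000·sin(180°/32) = 69.00 mm); the cube at (2.5, 11) is not intersected at this z (z outside [-1.5, 2.5]); the cylinder at (8, 4.5) is absent (z outside [9, 14]); After the difference (first − rest): none of the subtracted shapes is present at this height, so the r=11 cylinder is unchanged — boundary = 69.00 mm. Overall, the cross-section is a single solid region. Total boundary length (outer) = 69.00 mm.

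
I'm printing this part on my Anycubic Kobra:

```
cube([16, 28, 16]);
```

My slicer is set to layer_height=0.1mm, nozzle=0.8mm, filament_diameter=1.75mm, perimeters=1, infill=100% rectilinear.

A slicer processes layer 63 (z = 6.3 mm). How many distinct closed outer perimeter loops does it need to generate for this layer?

1

At z = 6.3 mm: the 16×28 cube contributes its full rectangle. The result has 1 disconnected region.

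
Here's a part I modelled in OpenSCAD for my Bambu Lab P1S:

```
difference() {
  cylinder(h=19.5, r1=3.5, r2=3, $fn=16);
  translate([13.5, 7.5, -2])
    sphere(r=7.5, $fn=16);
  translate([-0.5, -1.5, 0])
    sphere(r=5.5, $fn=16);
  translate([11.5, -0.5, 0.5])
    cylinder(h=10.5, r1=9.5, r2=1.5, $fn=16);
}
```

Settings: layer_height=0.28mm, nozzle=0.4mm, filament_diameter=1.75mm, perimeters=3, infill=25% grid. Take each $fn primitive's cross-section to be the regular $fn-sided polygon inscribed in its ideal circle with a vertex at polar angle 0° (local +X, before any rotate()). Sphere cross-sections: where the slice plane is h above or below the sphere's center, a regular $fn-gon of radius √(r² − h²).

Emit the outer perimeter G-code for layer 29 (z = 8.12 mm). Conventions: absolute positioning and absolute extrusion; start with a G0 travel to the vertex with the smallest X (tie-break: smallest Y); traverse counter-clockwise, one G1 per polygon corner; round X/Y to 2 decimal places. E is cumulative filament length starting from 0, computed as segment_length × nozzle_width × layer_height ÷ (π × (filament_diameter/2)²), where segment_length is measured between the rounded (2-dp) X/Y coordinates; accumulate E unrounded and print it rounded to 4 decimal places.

At z = 8.12 mm: the cone: at t=0.416 of its height the radius interpolates to r₁+(r₂−r₁)t = 3.292, giving a regular 16-gon of that circumradius; the sphere at (13.5, 7.5) is not intersected at this z (|z−center|=10.120 > r=7.5); the sphere at (-0.5, -1.5) does not reach this height (|z−center|=8.120 > r=5.5); the cone at (11.5, -0.5) contributes a regular 16-gon of circumradius 3.694 (interpolated between r1=9.5 and r2=1.5 at t=0.726); Taking the first minus the rest: starting from the cone, the cone at (11.5, -0.5) misses the remaining region (no effect) — 1 connected region. The outline is a single polygon with 16 vertices. Extrusion per mm of travel: 0.4 × 0.28 / (π × 0.875²) = 0.046564. Accumulating E over each segment gives final E = 0.9569.

G0 X-3.29 Y0.00 Z8.12
G1 X-3.04 Y-1.26 E0.0598
G1 X-2.33 Y-2.33 E0.1196
G1 X-1.26 Y-3.04 E0.1794
G1 X0.00 Y-3.29 E0.2392
G1 X1.26 Y-3.04 E0.2990
G1 X2.33 Y-2.33 E0.3588
G1 X3.04 Y-1.26 E0.4186
G1 X3.29 Y0.00 E0.4784
G1 X3.04 Y1.26 E0.5383
G1 X2.33 Y2.33 E0.5980
G1 X1.26 Y3.04 E0.6578
G1 X0.00 Y3.29 E0.7177
G1 X-1.26 Y3.04 E0.7775
G1 X-2.33 Y2.33 E0.8373
G1 X-3.04 Y1.26 E0.8971
G1 X-3.29 Y0.00 E0.9569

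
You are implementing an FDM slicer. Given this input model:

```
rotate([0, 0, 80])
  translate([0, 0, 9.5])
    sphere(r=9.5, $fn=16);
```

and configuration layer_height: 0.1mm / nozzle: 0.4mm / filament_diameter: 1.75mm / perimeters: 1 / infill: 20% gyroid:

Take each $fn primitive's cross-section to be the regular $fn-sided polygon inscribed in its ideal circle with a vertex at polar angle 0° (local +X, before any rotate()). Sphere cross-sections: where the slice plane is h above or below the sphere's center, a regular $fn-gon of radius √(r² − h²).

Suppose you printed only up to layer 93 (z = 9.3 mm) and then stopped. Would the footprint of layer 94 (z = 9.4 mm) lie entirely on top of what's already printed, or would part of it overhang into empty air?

entirely on top

Compare the two slices. At z = 9.3: the sphere: section is a regular 16-gon, circumradius = √(r²−h²) = √(9.5²−0.2²) = 9.498 (area = (16/2)·9.498²·sin(360°/16) = 276.17 mm²); (whole slice rotated 80° about Z — lengths, areas and connectivity unchanged). At z = 9.4: the r=9.5 sphere slices to a regular 16-gon of circumradius 9.499 (√(r²−h²) with h=0.1 from center) (area = (16/2)·9.499²·sin(360°/16) = 276.27 mm²); (whole slice rotated 80° about Z — lengths, areas and connectivity unchanged). Checking containment: the cross-section at z = 9.4 is a subset of the cross-section at z = 9.3.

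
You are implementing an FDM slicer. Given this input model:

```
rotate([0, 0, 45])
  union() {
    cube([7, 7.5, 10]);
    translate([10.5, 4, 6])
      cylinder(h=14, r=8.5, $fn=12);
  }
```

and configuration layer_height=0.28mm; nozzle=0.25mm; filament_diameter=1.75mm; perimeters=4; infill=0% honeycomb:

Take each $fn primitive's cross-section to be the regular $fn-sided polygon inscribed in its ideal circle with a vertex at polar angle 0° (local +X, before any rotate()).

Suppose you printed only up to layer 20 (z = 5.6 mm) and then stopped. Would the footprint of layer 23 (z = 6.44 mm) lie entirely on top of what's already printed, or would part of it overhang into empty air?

part overhangs

Compare the two slices. At z = 5.6: the 7×7.5 cube contributes its full rectangle (area 52.50 mm²); the cylinder at (10.5, 4) is absent (z outside [6, 20]); Taking the union: only the 7×7.5 cube is present, so the union is just that shape — area = 52.50 mm²; (rotated 45° about Z; rotation is an isometry so areas/perimeters/island counts are preserved). At z = 6.44: the cube is present — its section is the full 7×7.5 rectangle (area 52.50 mm²); the r=8.5 cylinder at (10.5, 4) contributes a regular 12-gon of circumradius 8.5 (area = (12/2)·8.500²·sin(360°/12) = 216.75 mm²); Taking the union: the regions partially overlap — summed areas 269.25 mm² minus the doubly-counted overlap 33.72 mm² gives 235.53 mm² — area = 235.53 mm²; (whole slice rotated 45° about Z — lengths, areas and connectivity unchanged). Checking containment: at z = 6.44 the cross-section extends beyond the z = 5.6 cross-section by about 183.03 mm².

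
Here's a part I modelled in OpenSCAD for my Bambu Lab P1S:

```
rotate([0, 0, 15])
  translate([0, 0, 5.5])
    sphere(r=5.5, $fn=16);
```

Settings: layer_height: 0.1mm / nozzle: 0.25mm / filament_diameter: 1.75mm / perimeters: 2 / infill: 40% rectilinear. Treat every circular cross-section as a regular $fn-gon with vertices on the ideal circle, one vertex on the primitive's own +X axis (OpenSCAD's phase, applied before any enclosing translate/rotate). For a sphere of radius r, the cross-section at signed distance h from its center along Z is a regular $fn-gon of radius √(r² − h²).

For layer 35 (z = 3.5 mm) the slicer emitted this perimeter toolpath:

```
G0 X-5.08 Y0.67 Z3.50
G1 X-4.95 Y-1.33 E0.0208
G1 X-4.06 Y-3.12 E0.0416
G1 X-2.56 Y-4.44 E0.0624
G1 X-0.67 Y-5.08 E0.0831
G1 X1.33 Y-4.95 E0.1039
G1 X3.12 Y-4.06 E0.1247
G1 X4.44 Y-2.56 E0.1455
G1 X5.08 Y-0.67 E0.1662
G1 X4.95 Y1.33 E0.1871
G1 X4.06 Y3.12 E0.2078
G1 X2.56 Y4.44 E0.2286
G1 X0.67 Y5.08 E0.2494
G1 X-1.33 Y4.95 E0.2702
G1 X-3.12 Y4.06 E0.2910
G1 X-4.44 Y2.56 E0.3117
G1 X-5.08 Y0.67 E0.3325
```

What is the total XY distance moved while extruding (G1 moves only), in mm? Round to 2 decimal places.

31.99 mm

Sum the Euclidean lengths of each G1 segment: total = 31.99 mm.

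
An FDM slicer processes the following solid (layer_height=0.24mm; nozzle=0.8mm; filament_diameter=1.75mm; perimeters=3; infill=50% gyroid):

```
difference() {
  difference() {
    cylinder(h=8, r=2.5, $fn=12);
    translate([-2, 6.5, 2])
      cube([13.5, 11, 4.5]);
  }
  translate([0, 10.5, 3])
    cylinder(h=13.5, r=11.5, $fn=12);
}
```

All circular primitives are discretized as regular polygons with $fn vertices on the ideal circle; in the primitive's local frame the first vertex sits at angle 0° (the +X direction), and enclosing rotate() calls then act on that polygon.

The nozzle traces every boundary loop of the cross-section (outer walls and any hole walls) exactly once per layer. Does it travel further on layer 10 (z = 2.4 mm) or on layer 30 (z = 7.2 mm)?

layer 10 (z = 2.4 mm)

Layer 10 (z = 2.4): the r=2.5 cylinder contributes a regular 12-gon of circumradius 2.5 (perimeter = 2·12·2.500·sin(180°/12) = 15.53 mm); the 13.5×11 cube at (-2, 6.5) contributes its full rectangle (perimeter 49.00 mm); After the difference (first − rest): starting from the r=2.5 cylinder, the 13.5×11 cube at (-2, 6.5) misses the remaining region (no effect) — boundary = 15.53 mm; the cylinder at (0, 10.5) is absent (z outside [3, 16.5]); Subtracting the remaining from the first: none of the subtracted shapes is present at this height, so the result so far is unchanged — boundary = 15.53 mm. So its perimeter = 15.53 mm. Layer 30 (z = 7.2): the r=2.5 cylinder gives a regular 12-gon of circumradius 2.5 (constant along its height) (perimeter = 2·12·2.500·sin(180°/12) = 15.53 mm); the cube at (-2, 6.5) is absent (z outside [2, 6.5]); Taking the first minus the rest: none of the subtracted shapes is present at this height, so the r=2.5 cylinder is unchanged — boundary = 15.53 mm; the cylinder at (0, 10.5): section is a regular 12-gon, circumradius r=11.5 (perimeter = 2·12·11.500·sin(180°/12) = 71.43 mm); Taking the first minus the rest: starting from that combined region, the r=11.5 cylinder at (0, 10.5) partially overlaps it — only the 12.67 mm² overlap (of its 396.75 mm²) is removed, clipping the outline — boundary = 12.01 mm. So its perimeter = 12.01 mm. Layer 10 is larger (15.53 vs 12.01 mm).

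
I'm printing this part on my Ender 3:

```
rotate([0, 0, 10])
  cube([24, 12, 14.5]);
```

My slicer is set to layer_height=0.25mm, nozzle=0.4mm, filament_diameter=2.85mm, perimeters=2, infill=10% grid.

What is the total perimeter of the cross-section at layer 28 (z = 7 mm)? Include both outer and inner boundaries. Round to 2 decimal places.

72.00 mm

At z = 7 mm: the 24×12 cube contributes its full rectangle (perimeter 72.00 mm); (rotated 10° about Z; rotation is an isometry so areas/perimeters/island counts are preserved). Overall, the cross-section is a single solid region. Total boundary length (outer) = 72.00 mm.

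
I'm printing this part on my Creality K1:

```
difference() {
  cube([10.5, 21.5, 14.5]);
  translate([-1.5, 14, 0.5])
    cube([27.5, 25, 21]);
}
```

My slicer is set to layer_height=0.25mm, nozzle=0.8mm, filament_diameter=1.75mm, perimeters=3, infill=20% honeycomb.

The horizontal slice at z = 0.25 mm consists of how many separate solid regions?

1

At z = 0.25 mm: the cube is present — its section is the full 10.5×21.5 rectangle; the cube at (-1.5, 14) does not reach this height (z outside [0.5, 21.5]); Subtracting the remaining from the first: none of the subtracted shapes is present at this height, so the 10.5×21.5 cube is unchanged — 1 connected region. The result has 1 disconnected region.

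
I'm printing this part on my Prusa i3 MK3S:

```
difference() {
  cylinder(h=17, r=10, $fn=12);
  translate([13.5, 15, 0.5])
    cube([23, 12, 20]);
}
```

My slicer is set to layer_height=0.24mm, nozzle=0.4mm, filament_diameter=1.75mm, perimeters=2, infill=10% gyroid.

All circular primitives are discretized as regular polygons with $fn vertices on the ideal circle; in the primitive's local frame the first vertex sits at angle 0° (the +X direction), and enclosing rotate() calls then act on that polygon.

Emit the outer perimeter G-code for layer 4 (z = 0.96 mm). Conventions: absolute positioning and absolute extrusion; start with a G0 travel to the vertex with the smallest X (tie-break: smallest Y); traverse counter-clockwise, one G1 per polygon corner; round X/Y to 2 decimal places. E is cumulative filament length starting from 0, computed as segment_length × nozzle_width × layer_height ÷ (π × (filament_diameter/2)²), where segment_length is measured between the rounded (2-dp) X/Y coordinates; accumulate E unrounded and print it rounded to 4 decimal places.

G0 X-10.00 Y0.00 Z0.96
G1 X-8.66 Y-5.00 E0.2066
G1 X-5.00 Y-8.66 E0.4132
G1 X0.00 Y-10.00 E0.6198
G1 X5.00 Y-8.66 E0.8264
G1 X8.66 Y-5.00 E1.0330
G1 X10.00 Y0.00 E1.2396
G1 X8.66 Y5.00 E1.4462
G1 X5.00 Y8.66 E1.6528
G1 X0.00 Y10.00 E1.8594
G1 X-5.00 Y8.66 E2.0660
G1 X-8.66 Y5.00 E2.2726
G1 X-10.00 Y0.00 E2.4792

At z = 0.96 mm: the r=10 cylinder contributes a regular 12-gon of circumradius 10; the cube at (13.5, 15) is present — its section is the full 23×12 rectangle; Taking the first minus the rest: starting from the r=10 cylinder, the 23×12 cube at (13.5, 15) misses the remaining region (no effect) — 1 connected region. The outline is a single polygon with 12 vertices. Extrusion per mm of travel: 0.4 × 0.24 / (π × 0.875²) = 0.039912. Accumulating E over each segment gives final E = 2.4792.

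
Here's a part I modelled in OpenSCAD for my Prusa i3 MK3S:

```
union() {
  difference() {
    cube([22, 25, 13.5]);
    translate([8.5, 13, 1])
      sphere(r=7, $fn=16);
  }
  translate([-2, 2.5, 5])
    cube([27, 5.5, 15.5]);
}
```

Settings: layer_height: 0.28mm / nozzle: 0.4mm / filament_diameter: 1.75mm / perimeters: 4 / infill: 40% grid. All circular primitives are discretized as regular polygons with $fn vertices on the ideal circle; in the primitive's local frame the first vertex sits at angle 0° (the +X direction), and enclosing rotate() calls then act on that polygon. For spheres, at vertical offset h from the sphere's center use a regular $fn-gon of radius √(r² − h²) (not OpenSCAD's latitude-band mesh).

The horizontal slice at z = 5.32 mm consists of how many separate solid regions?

1

At z = 5.32 mm: the 22×25 cube contributes its full rectangle; the sphere at (8.5, 13): section is a regular 16-gon, circumradius = √(r²−h²) = √(7²−4.32²) = 5.508; Subtracting the remaining from the first: starting from the 22×25 cube, the r=7 sphere at (8.5, 13) lies wholly inside it (removes its full 92.88 mm² and its 34.39 mm outline becomes a hole wall) — 1 connected region with 1 hole; the 27×5.5 cube at (-2, 2.5) contributes its full rectangle; Taking the union: the regions partially overlap (shared area 119.73 mm²), so overlapping operands fuse into one piece — 1 connected region with 1 hole. The result has 1 disconnected region.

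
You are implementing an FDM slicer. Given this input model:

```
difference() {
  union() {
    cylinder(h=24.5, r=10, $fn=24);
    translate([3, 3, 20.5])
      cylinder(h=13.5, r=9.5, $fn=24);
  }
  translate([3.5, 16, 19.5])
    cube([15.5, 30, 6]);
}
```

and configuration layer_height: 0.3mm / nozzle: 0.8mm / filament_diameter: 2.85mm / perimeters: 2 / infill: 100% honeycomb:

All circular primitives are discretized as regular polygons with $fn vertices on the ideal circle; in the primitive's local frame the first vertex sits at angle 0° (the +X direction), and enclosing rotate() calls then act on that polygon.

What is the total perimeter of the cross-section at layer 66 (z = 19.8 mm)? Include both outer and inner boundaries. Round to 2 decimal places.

At z = 19.8 mm: the r=10 cylinder contributes a regular 24-gon of circumradius 10 (perimeter = 2·24·10.000·sin(180°/24) = 62.65 mm); the cylinder at (3, 3) is absent (z outside [20.5, 34]); Combining (union): only the r=10 cylinder is present, so the union is just that shape — boundary = 62.65 mm; the 15.5×30 cube at (3.5, 16) contributes its full rectangle (perimeter 91.00 mm); Taking the first minus the rest: starting from that combined region, the 15.5×30 cube at (3.5, 16) misses the remaining region (no effect) — boundary = 62.65 mm. Overall, the cross-section is a single solid region. Total boundary length (outer) = 62.65 mm.

62.65 mm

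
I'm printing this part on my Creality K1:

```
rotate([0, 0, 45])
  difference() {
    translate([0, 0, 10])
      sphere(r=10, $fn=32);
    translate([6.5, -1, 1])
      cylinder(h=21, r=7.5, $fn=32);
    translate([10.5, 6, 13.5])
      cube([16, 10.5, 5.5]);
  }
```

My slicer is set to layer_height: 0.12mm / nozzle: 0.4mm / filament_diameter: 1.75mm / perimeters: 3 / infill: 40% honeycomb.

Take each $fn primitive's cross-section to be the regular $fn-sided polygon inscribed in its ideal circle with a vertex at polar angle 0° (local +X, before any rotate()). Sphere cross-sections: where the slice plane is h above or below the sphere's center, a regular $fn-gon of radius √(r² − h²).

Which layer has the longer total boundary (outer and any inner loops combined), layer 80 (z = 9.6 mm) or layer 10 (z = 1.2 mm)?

Layer 80 (z = 9.6): the r=10 sphere contributes a regular 32-gon of circumradius √(10²−0.4²) = 9.992 (perimeter = 2·32·9.992·sin(180°/32) = 62.68 mm); the r=7.5 cylinder at (6.5, -1) contributes a regular 32-gon of circumradius 7.5 (perimeter = 2·32·7.500·sin(180°/32) = 47.05 mm); the cube at (10.5, 6) is absent (z outside [13.5, 19]); Subtracting the remaining from the first: starting from the r=10 sphere, the r=7.5 cylinder at (6.5, -1) partially overlaps it — only the 122.88 mm² overlap (of its 175.58 mm²) is removed, clipping the outline — boundary = 69.29 mm; (rotated 45° about Z; rotation is an isometry so areas/perimeters/island counts are preserved). So its perimeter = 69.29 mm. Layer 10 (z = 1.2): the r=10 sphere slices to a regular 32-gon of circumradius 4.750 (√(r²−h²) with h=8.8 from center) (perimeter = 2·32·4.750·sin(180°/32) = 29.80 mm); the cylinder at (6.5, -1): section is a regular 32-gon, circumradius r=7.5 (perimeter = 2·32·7.500·sin(180°/32) = 47.05 mm); the cube at (10.5, 6) is absent (z outside [13.5, 19]); After the difference (first − rest): starting from the r=10 sphere, the r=7.5 cylinder at (6.5, -1) partially overlaps it — only the 38.69 mm² overlap (of its 175.58 mm²) is removed, clipping the outline — boundary = 26.53 mm; (whole slice rotated 45° about Z — lengths, areas and connectivity unchanged). So its perimeter = 26.53 mm. Layer 80 is larger (69.29 vs 26.53 mm).

layer 80 (z = 9.6 mm)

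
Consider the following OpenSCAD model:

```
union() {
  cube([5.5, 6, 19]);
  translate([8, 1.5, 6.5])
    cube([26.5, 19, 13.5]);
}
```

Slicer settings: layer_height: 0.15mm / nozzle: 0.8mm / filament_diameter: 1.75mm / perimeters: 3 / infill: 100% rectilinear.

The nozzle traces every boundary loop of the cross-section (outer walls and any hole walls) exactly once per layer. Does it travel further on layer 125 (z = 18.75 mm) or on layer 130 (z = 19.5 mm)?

Layer 125 (z = 18.75): the cube is present — its section is the full 5.5×6 rectangle (perimeter 23.00 mm); the 26.5×19 cube at (8, 1.5) contributes its full rectangle (perimeter 91.00 mm); Combining (union): the 2 present regions are separate (no shared area or edge), so areas and boundary lengths simply add and each stays a separate island — boundary = 114.00 mm. So its perimeter = 114.00 mm. Layer 130 (z = 19.5): the cube is absent (z outside [0, 19]); the cube at (8, 1.5) (footprint 26.5×19) is included at this height (perimeter 91.00 mm); Combining (union): only the 26.5×19 cube at (8, 1.5) is present, so the union is just that shape — boundary = 91.00 mm. So its perimeter = 91.00 mm. Layer 125 is larger (114.00 vs 91.00 mm).

layer 125 (z = 18.75 mm)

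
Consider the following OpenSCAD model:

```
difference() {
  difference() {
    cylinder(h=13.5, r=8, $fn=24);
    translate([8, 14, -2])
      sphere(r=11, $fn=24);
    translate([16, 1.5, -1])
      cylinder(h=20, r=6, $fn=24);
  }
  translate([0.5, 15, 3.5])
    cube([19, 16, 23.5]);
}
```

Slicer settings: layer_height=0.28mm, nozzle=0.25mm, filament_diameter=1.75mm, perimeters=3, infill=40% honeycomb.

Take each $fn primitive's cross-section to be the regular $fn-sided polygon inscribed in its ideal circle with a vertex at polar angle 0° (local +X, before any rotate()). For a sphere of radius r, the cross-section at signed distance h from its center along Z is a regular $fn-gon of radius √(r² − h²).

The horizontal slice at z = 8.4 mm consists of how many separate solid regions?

At z = 8.4 mm: the r=8 cylinder gives a regular 24-gon of circumradius 8 (constant along its height); the r=11 sphere at (8, 14) contributes a regular 24-gon of circumradius √(11²−10.4²) = 3.583; the cylinder at (16, 1.5): section is a regular 24-gon, circumradius r=6; Subtracting the remaining from the first: starting from the r=8 cylinder, the r=11 sphere at (8, 14) misses the remaining region (no effect); the r=6 cylinder at (16, 1.5) misses the remaining region (no effect) — 1 connected region; the cube at (0.5, 15) (footprint 19×16) is included at this height; Subtracting the remaining from the first: starting from the result so far, the 19×16 cube at (0.5, 15) misses the remaining region (no effect) — 1 connected region. The result has 1 disconnected region.

1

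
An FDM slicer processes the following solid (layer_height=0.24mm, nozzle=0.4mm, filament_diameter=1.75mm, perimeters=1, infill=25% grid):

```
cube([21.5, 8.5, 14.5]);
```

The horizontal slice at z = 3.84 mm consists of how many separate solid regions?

At z = 3.84 mm: the 21.5×8.5 cube contributes its full rectangle. The result has 1 disconnected region.

1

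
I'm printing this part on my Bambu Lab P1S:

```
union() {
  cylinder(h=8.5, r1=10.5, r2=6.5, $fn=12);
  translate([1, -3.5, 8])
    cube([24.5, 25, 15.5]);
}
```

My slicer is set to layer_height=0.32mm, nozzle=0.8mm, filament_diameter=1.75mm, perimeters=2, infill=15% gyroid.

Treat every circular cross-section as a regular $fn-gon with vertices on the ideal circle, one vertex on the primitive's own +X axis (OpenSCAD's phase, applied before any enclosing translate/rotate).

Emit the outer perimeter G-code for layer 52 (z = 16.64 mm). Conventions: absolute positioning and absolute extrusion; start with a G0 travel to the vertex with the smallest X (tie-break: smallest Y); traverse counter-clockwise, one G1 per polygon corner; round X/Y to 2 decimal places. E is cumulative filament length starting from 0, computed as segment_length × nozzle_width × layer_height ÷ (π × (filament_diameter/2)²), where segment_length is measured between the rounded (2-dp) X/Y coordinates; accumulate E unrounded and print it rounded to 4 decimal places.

G0 X1.00 Y-3.50 Z16.64
G1 X25.50 Y-3.50 E2.6076
G1 X25.50 Y21.50 E5.2684
G1 X1.00 Y21.50 E7.8760
G1 X1.00 Y-3.50 E10.5368

At z = 16.64 mm: the cone is absent (z outside [0, 8.5]); the 24.5×25 cube at (1, -3.5) contributes its full rectangle; Combining (union): only the 24.5×25 cube at (1, -3.5) is present, so the union is just that shape — 1 connected region. The outline is a single polygon with 4 vertices. Extrusion per mm of travel: 0.8 × 0.32 / (π × 0.875²) = 0.106432. Accumulating E over each segment gives final E = 10.5368.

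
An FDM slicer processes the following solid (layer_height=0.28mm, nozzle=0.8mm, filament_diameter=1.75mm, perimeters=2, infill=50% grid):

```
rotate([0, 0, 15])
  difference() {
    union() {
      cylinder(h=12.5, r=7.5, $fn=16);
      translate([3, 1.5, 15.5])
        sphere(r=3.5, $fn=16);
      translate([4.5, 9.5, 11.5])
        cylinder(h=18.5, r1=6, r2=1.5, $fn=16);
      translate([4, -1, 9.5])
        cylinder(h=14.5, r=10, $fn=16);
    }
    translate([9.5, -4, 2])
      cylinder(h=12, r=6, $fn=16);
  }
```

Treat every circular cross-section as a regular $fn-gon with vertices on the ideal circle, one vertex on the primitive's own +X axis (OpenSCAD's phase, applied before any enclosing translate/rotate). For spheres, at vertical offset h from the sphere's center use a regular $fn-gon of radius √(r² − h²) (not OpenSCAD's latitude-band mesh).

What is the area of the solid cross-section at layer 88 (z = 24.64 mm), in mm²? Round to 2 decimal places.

24.07 mm²

At z = 24.64 mm: the cylinder is not intersected at this z (z outside [0, 12.5]); the sphere at (3, 1.5) does not reach this height (|z−center|=9.140 > r=3.5); the cone at (4.5, 9.5) (r1=6→r2=1.5) has section circumradius 2.804 here — a regular 16-gon (area = (16/2)·2.804²·sin(360°/16) = 24.07 mm²); the cylinder at (4, -1) does not reach this height (z outside [9.5, 24]); Combining (union): only the cone at (4.5, 9.5) is present, so the union is just that shape — area = 24.07 mm²; the cylinder at (9.5, -4) is not intersected at this z (z outside [2, 14]); Taking the first minus the rest: none of the subtracted shapes is present at this height, so the result so far is unchanged — area = 24.07 mm²; (whole slice rotated 15° about Z — lengths, areas and connectivity unchanged). Overall, the cross-section is a single solid region. Net area = 24.07 mm².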